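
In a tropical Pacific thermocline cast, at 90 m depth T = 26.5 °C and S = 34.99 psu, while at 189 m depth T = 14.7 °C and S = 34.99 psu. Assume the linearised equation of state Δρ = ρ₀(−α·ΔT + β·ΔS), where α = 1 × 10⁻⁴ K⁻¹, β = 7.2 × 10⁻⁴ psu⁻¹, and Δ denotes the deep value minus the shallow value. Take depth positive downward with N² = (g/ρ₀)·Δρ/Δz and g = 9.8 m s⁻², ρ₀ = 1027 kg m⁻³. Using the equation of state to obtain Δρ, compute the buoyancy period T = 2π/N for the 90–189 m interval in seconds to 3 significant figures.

ΔT = -11.8 K, ΔS = +0.00 psu (deep − shallow).
Δρ/ρ₀ = −αΔT + βΔS = 1.18 × 10⁻³ + 0 = 1.18 × 10⁻³, so Δρ ≈ 1.212 kg m⁻³.
N² = (g/ρ₀)·Δρ/Δz = g·(Δρ/ρ₀)/Δz = 9.8 × 1.18 × 10⁻³ / 99 = 1.1681 × 10⁻⁴ s⁻².
N = √(1.1681 × 10⁻⁴) = 0.010808 rad s⁻¹ → T = 2π/N = 581.35 s ≈ 581 s.

581 s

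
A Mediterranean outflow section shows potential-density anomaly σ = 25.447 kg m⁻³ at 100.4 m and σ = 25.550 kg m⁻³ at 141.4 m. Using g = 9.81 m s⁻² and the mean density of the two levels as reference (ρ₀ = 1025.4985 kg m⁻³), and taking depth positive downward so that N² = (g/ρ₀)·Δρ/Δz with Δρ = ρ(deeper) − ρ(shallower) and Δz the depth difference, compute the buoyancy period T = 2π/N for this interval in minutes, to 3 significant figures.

21.4 min

Δρ = 1025.550 − 1025.447 = 0.103 kg m⁻³ over Δz = 141.4 − 100.4 = 41 m.
N² = (9.81/1025.4985) × (0.103/41) = 2.4032 × 10⁻⁵ s⁻².
N = √(2.4032 × 10⁻⁵) = 4.9022 × 10⁻³ rad s⁻¹, so T = 2π/N = 1.2817 × 10³ s = 21.362 min ≈ 21.4 min.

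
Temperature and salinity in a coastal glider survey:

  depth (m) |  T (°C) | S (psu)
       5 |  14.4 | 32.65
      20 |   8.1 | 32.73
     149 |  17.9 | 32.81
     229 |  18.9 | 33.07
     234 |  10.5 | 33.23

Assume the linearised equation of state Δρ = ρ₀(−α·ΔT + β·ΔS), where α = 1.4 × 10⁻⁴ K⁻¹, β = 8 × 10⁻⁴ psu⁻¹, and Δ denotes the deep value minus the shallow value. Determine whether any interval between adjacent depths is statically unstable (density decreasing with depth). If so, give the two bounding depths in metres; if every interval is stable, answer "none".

Evaluate Δρ/ρ₀ = −αΔT + βΔS across each adjacent pair:
  5–20 m: −αΔT+βΔS = −(1.4 × 10⁻⁴)(-6.3)+(8 × 10⁻⁴)(+0.08) = 9.5 × 10⁻⁴ → stable
  20–149 m: −αΔT+βΔS = −(1.4 × 10⁻⁴)(+9.8)+(8 × 10⁻⁴)(+0.08) = -1.3 × 10⁻³ → UNSTABLE
  149–229 m: −αΔT+βΔS = −(1.4 × 10⁻⁴)(+1.0)+(8 × 10⁻⁴)(+0.26) = 6.8 × 10⁻⁵ → stable
  229–234 m: −αΔT+βΔS = −(1.4 × 10⁻⁴)(-8.4)+(8 × 10⁻⁴)(+0.16) = 1.3 × 10⁻³ → stable
The 20–149 m interval has Δρ < 0: lighter water underlies denser water.

20–149 m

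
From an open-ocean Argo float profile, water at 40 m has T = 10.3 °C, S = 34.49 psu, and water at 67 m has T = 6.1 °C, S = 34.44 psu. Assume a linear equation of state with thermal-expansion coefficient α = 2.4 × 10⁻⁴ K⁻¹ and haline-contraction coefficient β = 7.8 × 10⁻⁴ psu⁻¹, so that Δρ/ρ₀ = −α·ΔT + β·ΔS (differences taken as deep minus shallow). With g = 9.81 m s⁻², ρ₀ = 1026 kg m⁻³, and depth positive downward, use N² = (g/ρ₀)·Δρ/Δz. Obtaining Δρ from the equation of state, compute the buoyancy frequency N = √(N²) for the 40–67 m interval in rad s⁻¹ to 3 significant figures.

ΔT = -4.2 K, ΔS = -0.05 psu (deep − shallow).
Δρ/ρ₀ = −αΔT + βΔS = 1.008 × 10⁻³ − 3.90 × 10⁻⁵ = 9.69 × 10⁻⁴, so Δρ ≈ 0.9942 kg m⁻³.
N² = (g/ρ₀)·Δρ/Δz = g·(Δρ/ρ₀)/Δz = 9.81 × 9.69 × 10⁻⁴ / 27 = 3.5207 × 10⁻⁴ s⁻².
N = √(3.5207 × 10⁻⁴) = 0.018764 rad s⁻¹ ≈ 0.0188 rad s⁻¹.

0.0188 rad s⁻¹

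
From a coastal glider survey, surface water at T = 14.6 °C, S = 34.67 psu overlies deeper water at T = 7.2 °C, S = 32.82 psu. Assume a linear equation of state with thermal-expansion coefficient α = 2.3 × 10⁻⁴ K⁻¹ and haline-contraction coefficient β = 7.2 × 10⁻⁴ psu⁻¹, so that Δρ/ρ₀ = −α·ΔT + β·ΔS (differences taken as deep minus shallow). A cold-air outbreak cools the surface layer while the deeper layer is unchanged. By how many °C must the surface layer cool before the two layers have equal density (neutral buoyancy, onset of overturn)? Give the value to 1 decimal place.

Neutral buoyancy requires Δρ = 0, i.e. −α(T_deep − T_surf′) + β(S_deep − S_surf) = 0.
T_surf′ = T_deep − (β/α)·ΔS = 7.2 − (7.2 × 10⁻⁴/2.3 × 10⁻⁴)·(-1.85) = 12.991 °C.
Cooling required: 14.6 − (12.991) = 1.609 °C.

1.6 °C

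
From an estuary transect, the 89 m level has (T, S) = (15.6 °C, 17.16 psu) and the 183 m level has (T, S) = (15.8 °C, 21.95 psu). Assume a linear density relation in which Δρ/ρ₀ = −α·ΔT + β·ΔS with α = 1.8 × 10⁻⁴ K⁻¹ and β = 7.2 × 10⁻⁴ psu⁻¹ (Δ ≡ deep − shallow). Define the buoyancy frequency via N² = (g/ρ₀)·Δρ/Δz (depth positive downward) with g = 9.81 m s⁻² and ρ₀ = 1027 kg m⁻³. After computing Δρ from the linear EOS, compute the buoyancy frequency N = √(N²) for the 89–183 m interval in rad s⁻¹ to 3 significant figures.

0.0189 rad s⁻¹

ΔT = +0.2 K, ΔS = +4.79 psu (deep − shallow).
Δρ/ρ₀ = −αΔT + βΔS = -3.60 × 10⁻⁵ + 3.4488 × 10⁻³ = 3.4128 × 10⁻³, so Δρ ≈ 3.505 kg m⁻³.
N² = (g/ρ₀)·Δρ/Δz = g·(Δρ/ρ₀)/Δz = 9.81 × 3.4128 × 10⁻³ / 94 = 3.5617 × 10⁻⁴ s⁻².
N = √(3.5617 × 10⁻⁴) = 0.018872 rad s⁻¹ ≈ 0.0189 rad s⁻¹.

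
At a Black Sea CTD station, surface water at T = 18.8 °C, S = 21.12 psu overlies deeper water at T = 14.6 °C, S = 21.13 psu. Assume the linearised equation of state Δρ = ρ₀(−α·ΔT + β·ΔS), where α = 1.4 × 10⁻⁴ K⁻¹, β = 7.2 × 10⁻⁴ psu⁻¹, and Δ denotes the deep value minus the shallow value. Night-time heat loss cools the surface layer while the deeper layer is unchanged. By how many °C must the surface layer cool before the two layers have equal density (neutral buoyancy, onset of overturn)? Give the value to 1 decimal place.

4.3 °C

Neutral buoyancy requires Δρ = 0, i.e. −α(T_deep − T_surf′) + β(S_deep − S_surf) = 0.
T_surf′ = T_deep − (β/α)·ΔS = 14.6 − (7.2 × 10⁻⁴/1.4 × 10⁻⁴)·(+0.01) = 14.549 °C.
Cooling required: 18.8 − (14.549) = 4.251 °C.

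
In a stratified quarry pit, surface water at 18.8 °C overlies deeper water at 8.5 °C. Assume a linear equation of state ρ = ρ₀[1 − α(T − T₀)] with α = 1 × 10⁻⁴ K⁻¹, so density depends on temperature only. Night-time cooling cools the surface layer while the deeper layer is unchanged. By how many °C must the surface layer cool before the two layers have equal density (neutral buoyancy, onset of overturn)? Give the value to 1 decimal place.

10.3 °C

With temperature the only control, equal density requires T_surf′ = T_deep.
T_surf′ = 8.5 °C.
Cooling required: 18.8 − 8.5 = 10.3 °C.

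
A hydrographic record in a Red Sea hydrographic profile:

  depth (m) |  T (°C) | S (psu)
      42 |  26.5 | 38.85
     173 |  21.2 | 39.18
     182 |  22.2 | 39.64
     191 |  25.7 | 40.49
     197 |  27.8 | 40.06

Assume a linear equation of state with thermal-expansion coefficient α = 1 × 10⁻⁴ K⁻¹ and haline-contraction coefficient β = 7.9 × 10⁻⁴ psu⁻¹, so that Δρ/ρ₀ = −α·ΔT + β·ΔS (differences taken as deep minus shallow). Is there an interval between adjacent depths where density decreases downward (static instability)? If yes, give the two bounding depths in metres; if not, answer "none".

191–197 m

Evaluate Δρ/ρ₀ = −αΔT + βΔS across each adjacent pair:
  42–173 m: −αΔT+βΔS = −(1 × 10⁻⁴)(-5.3)+(7.9 × 10⁻⁴)(+0.33) = 7.9 × 10⁻⁴ → stable
  173–182 m: −αΔT+βΔS = −(1 × 10⁻⁴)(+1.0)+(7.9 × 10⁻⁴)(+0.46) = 2.6 × 10⁻⁴ → stable
  182–191 m: −αΔT+βΔS = −(1 × 10⁻⁴)(+3.5)+(7.9 × 10⁻⁴)(+0.85) = 3.2 × 10⁻⁴ → stable
  191–197 m: −αΔT+βΔS = −(1 × 10⁻⁴)(+2.1)+(7.9 × 10⁻⁴)(-0.43) = -5.5 × 10⁻⁴ → UNSTABLE
The 191–197 m interval has Δρ < 0: lighter water underlies denser water.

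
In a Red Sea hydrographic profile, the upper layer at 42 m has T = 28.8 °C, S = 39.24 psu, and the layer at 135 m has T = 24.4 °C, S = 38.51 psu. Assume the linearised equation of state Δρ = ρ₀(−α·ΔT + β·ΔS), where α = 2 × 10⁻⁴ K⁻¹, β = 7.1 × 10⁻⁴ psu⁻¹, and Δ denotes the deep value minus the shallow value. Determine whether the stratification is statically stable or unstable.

stable

ΔT = 24.4 − 28.8 = -4.4 K and ΔS = 38.51 − 39.24 = -0.73 psu (deep − shallow).
−αΔT = 8.80 × 10⁻⁴; βΔS = -5.183 × 10⁻⁴; sum Δρ/ρ₀ = 3.617 × 10⁻⁴.
Δρ/ρ₀ > 0, so Δρ > 0: deeper water is denser → statically stable.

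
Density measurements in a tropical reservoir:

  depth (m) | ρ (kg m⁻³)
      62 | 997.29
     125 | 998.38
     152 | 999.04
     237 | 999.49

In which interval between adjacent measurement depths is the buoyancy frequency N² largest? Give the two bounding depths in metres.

Compute the density gradient over each adjacent pair:
  62–125 m: Δρ/Δz = 1.09/63 = 0.017 kg m⁻⁴
  125–152 m: Δρ/Δz = 0.66/27 = 0.024 kg m⁻⁴
  152–237 m: Δρ/Δz = 0.45/85 = 5.3 × 10⁻³ kg m⁻⁴
The largest gradient is in the 125–152 m interval — the pycnocline.

125–152 m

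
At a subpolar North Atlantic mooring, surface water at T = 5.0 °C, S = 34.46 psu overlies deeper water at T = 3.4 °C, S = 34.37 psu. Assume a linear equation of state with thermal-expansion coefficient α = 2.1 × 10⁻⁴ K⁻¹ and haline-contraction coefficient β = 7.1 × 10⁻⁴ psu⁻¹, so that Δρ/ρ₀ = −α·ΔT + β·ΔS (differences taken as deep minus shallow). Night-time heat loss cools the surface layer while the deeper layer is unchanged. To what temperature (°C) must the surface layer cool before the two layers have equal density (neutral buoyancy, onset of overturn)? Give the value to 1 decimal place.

3.7 °C

Neutral buoyancy requires Δρ = 0, i.e. −α(T_deep − T_surf′) + β(S_deep − S_surf) = 0.
T_surf′ = T_deep − (β/α)·ΔS = 3.4 − (7.1 × 10⁻⁴/2.1 × 10⁻⁴)·(-0.09) = 3.704 °C.
Cooling required: 5.0 − (3.704) = 1.296 °C.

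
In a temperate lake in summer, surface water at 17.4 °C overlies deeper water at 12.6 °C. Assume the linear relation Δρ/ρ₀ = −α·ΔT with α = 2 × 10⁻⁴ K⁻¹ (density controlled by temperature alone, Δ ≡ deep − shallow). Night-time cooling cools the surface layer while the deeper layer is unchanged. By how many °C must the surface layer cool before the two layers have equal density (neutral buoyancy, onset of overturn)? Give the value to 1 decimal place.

4.8 °C

With temperature the only control, equal density requires T_surf′ = T_deep.
T_surf′ = 12.6 °C.
Cooling required: 17.4 − 12.6 = 4.8 °C.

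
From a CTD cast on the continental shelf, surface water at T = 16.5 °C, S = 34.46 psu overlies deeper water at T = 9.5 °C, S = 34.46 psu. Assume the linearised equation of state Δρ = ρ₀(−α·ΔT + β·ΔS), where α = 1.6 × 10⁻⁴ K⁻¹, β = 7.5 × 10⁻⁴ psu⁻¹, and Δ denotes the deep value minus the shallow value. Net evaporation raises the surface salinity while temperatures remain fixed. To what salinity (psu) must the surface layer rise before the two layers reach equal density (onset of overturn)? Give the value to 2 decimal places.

35.95 psu

Neutral buoyancy requires −α(T_deep − T_surf) + β(S_deep − S_surf′) = 0.
S_surf′ = S_deep − (α/β)·ΔT = 34.46 − (1.6 × 10⁻⁴/7.5 × 10⁻⁴)·(-7.0) = 35.9533 psu.
Increase required: 35.9533 − 34.46 = 1.4933 psu.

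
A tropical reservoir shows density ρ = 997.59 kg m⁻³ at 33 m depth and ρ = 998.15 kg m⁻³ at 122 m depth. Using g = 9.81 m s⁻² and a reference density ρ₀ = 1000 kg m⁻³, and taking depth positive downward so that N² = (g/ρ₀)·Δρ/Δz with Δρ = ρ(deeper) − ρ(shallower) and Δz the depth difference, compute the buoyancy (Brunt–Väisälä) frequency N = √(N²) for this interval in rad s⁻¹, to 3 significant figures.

Δρ = 998.15 − 997.59 = 0.56 kg m⁻³ over Δz = 122 − 33 = 89 m.
N² = (9.81/1000) × (0.56/89) = 6.1726 × 10⁻⁵ s⁻².
N = √(6.1726 × 10⁻⁵) = 7.8566 × 10⁻³ rad s⁻¹ ≈ 7.86 × 10⁻³ rad s⁻¹.
N² > 0, so the interval is statically stable.

7.86 × 10⁻³ rad s⁻¹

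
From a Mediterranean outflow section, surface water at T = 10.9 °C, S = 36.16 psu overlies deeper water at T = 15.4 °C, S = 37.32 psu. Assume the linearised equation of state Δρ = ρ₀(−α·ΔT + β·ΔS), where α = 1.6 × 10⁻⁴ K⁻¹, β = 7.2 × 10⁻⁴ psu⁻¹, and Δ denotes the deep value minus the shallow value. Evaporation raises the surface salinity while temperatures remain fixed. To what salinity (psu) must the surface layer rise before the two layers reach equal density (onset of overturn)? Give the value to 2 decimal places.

36.32 psu

Neutral buoyancy requires −α(T_deep − T_surf) + β(S_deep − S_surf′) = 0.
S_surf′ = S_deep − (α/β)·ΔT = 37.32 − (1.6 × 10⁻⁴/7.2 × 10⁻⁴)·(+4.5) = 36.3200 psu.
Increase required: 36.3200 − 36.16 = 0.1600 psu.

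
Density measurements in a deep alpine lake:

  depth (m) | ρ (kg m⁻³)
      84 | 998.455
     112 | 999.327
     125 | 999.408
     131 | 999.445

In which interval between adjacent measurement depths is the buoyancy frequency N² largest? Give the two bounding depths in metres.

Compute the density gradient over each adjacent pair:
  84–112 m: Δρ/Δz = 0.872/28 = 0.031 kg m⁻⁴
  112–125 m: Δρ/Δz = 0.081/13 = 6.2 × 10⁻³ kg m⁻⁴
  125–131 m: Δρ/Δz = 0.037/6 = 6.2 × 10⁻³ kg m⁻⁴
The largest gradient is in the 84–112 m interval — the pycnocline.

84–112 m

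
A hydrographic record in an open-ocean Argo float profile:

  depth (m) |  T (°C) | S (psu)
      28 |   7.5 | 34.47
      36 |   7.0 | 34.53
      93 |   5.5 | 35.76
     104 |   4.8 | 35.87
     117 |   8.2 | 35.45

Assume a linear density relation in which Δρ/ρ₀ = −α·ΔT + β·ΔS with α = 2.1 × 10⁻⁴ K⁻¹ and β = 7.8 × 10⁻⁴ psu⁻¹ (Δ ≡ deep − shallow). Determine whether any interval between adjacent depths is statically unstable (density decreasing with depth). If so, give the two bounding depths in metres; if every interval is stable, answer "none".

Evaluate Δρ/ρ₀ = −αΔT + βΔS across each adjacent pair:
  28–36 m: −αΔT+βΔS = −(2.1 × 10⁻⁴)(-0.5)+(7.8 × 10⁻⁴)(+0.06) = 1.5 × 10⁻⁴ → stable
  36–93 m: −αΔT+βΔS = −(2.1 × 10⁻⁴)(-1.5)+(7.8 × 10⁻⁴)(+1.23) = 1.3 × 10⁻³ → stable
  93–104 m: −αΔT+βΔS = −(2.1 × 10⁻⁴)(-0.7)+(7.8 × 10⁻⁴)(+0.11) = 2.3 × 10⁻⁴ → stable
  104–117 m: −αΔT+βΔS = −(2.1 × 10⁻⁴)(+3.4)+(7.8 × 10⁻⁴)(-0.42) = -1.0 × 10⁻³ → UNSTABLE
The 104–117 m interval has Δρ < 0: lighter water underlies denser water.

104–117 m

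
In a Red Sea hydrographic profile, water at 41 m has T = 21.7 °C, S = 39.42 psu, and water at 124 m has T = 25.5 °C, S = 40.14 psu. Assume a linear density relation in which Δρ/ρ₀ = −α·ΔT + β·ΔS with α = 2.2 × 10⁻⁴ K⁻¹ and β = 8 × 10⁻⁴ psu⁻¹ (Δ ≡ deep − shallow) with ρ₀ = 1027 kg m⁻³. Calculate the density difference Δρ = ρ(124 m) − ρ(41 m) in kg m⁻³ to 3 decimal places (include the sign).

ΔT = +3.8 K, ΔS = +0.72 psu (deep − shallow).
Δρ/ρ₀ = −(2.2 × 10⁻⁴)(+3.8) + (8 × 10⁻⁴)(+0.72) = -2.60 × 10⁻⁴.
Δρ = 1027 × (-2.60 × 10⁻⁴) = -0.267 kg m⁻³.
Negative Δρ: lighter below, statically unstable.

-0.267 kg m⁻³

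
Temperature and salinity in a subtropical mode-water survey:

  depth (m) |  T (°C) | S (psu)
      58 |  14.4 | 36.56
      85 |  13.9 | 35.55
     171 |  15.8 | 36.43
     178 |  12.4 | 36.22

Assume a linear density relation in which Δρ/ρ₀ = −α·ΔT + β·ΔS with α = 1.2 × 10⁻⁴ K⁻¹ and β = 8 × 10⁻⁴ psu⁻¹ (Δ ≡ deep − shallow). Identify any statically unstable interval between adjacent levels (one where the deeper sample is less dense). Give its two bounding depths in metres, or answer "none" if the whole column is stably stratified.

58–85 m

Evaluate Δρ/ρ₀ = −αΔT + βΔS across each adjacent pair:
  58–85 m: −αΔT+βΔS = −(1.2 × 10⁻⁴)(-0.5)+(8 × 10⁻⁴)(-1.01) = -7.5 × 10⁻⁴ → UNSTABLE
  85–171 m: −αΔT+βΔS = −(1.2 × 10⁻⁴)(+1.9)+(8 × 10⁻⁴)(+0.88) = 4.8 × 10⁻⁴ → stable
  171–178 m: −αΔT+βΔS = −(1.2 × 10⁻⁴)(-3.4)+(8 × 10⁻⁴)(-0.21) = 2.4 × 10⁻⁴ → stable
The 58–85 m interval has Δρ < 0: lighter water underlies denser water.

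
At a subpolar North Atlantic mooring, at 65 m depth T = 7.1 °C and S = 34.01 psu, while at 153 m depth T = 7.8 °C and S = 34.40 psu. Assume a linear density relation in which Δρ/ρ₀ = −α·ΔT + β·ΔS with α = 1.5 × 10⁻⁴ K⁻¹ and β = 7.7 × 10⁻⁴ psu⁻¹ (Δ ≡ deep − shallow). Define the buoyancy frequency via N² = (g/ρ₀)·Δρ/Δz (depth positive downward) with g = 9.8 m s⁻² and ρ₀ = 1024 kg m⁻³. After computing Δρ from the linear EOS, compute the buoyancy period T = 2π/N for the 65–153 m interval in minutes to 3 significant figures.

ΔT = +0.7 K, ΔS = +0.39 psu (deep − shallow).
Δρ/ρ₀ = −αΔT + βΔS = -1.05 × 10⁻⁴ + 3.003 × 10⁻⁴ = 1.953 × 10⁻⁴, so Δρ ≈ 0.2000 kg m⁻³.
N² = (g/ρ₀)·Δρ/Δz = g·(Δρ/ρ₀)/Δz = 9.8 × 1.953 × 10⁻⁴ / 88 = 2.1749 × 10⁻⁵ s⁻².
N = √(2.1749 × 10⁻⁵) = 4.6636 × 10⁻³ rad s⁻¹ → T = 2π/N = 1.3473 × 10³ s = 22.455 min ≈ 22.5 min.

22.5 min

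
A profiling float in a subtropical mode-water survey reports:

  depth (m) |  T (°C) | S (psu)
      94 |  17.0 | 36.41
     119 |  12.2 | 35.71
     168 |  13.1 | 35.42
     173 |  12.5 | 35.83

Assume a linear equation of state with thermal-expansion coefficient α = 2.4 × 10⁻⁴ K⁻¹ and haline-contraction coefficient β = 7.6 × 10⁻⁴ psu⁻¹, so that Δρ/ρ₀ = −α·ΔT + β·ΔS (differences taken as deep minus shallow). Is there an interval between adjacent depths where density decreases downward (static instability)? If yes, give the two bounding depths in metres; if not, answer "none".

119–168 m

Evaluate Δρ/ρ₀ = −αΔT + βΔS across each adjacent pair:
  94–119 m: −αΔT+βΔS = −(2.4 × 10⁻⁴)(-4.8)+(7.6 × 10⁻⁴)(-0.70) = 6.2 × 10⁻⁴ → stable
  119–168 m: −αΔT+βΔS = −(2.4 × 10⁻⁴)(+0.9)+(7.6 × 10⁻⁴)(-0.29) = -4.4 × 10⁻⁴ → UNSTABLE
  168–173 m: −αΔT+βΔS = −(2.4 × 10⁻⁴)(-0.6)+(7.6 × 10⁻⁴)(+0.41) = 4.6 × 10⁻⁴ → stable
The 119–168 m interval has Δρ < 0: lighter water underlies denser water.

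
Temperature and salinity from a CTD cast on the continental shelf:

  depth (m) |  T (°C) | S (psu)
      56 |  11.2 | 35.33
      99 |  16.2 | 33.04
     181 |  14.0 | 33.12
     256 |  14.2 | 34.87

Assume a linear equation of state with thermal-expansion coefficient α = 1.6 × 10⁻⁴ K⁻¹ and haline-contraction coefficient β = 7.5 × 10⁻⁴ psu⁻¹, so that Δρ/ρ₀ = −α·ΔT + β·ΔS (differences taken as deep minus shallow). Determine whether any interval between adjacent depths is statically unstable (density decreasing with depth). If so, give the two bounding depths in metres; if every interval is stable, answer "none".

56–99 m

Evaluate Δρ/ρ₀ = −αΔT + βΔS across each adjacent pair:
  56–99 m: −αΔT+βΔS = −(1.6 × 10⁻⁴)(+5.0)+(7.5 × 10⁻⁴)(-2.29) = -2.5 × 10⁻³ → UNSTABLE
  99–181 m: −αΔT+βΔS = −(1.6 × 10⁻⁴)(-2.2)+(7.5 × 10⁻⁴)(+0.08) = 4.1 × 10⁻⁴ → stable
  181–256 m: −αΔT+βΔS = −(1.6 × 10⁻⁴)(+0.2)+(7.5 × 10⁻⁴)(+1.75) = 1.3 × 10⁻³ → stable
The 56–99 m interval has Δρ < 0: lighter water underlies denser water.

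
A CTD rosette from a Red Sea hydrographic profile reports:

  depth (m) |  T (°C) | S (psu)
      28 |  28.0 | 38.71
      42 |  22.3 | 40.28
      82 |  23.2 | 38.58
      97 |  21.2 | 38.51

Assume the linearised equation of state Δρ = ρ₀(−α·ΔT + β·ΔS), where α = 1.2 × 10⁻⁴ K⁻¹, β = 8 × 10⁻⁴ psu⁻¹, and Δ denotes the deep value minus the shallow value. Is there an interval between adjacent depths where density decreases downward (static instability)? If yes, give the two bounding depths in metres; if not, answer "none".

42–82 m

Evaluate Δρ/ρ₀ = −αΔT + βΔS across each adjacent pair:
  28–42 m: −αΔT+βΔS = −(1.2 × 10⁻⁴)(-5.7)+(8 × 10⁻⁴)(+1.57) = 1.9 × 10⁻³ → stable
  42–82 m: −αΔT+βΔS = −(1.2 × 10⁻⁴)(+0.9)+(8 × 10⁻⁴)(-1.70) = -1.5 × 10⁻³ → UNSTABLE
  82–97 m: −αΔT+βΔS = −(1.2 × 10⁻⁴)(-2.0)+(8 × 10⁻⁴)(-0.07) = 1.8 × 10⁻⁴ → stable
The 42–82 m interval has Δρ < 0: lighter water underlies denser water.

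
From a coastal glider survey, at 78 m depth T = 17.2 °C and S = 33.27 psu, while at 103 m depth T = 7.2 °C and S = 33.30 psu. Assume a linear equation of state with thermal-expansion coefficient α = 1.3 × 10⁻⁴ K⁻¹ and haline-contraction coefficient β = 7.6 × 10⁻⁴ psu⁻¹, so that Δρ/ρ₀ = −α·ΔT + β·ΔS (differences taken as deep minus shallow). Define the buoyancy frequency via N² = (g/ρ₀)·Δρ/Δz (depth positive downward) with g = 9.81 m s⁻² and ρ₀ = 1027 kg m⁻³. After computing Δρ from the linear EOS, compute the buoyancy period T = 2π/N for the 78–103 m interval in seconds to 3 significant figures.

276 s

ΔT = -10.0 K, ΔS = +0.03 psu (deep − shallow).
Δρ/ρ₀ = −αΔT + βΔS = 1.30 × 10⁻³ + 2.28 × 10⁻⁵ = 1.3228 × 10⁻³, so Δρ ≈ 1.359 kg m⁻³.
N² = (g/ρ₀)·Δρ/Δz = g·(Δρ/ρ₀)/Δz = 9.81 × 1.3228 × 10⁻³ / 25 = 5.1907 × 10⁻⁴ s⁻².
N = √(5.1907 × 10⁻⁴) = 0.022783 rad s⁻¹ → T = 2π/N = 275.78 s ≈ 276 s.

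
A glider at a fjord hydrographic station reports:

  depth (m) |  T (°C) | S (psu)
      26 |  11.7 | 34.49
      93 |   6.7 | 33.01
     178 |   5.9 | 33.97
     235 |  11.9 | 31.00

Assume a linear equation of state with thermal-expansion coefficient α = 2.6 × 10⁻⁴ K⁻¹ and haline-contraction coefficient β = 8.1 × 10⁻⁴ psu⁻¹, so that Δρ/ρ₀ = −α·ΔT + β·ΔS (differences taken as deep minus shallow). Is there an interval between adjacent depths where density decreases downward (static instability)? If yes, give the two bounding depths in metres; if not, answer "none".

Evaluate Δρ/ρ₀ = −αΔT + βΔS across each adjacent pair:
  26–93 m: −αΔT+βΔS = −(2.6 × 10⁻⁴)(-5.0)+(8.1 × 10⁻⁴)(-1.48) = 1.0 × 10⁻⁴ → stable
  93–178 m: −αΔT+βΔS = −(2.6 × 10⁻⁴)(-0.8)+(8.1 × 10⁻⁴)(+0.96) = 9.9 × 10⁻⁴ → stable
  178–235 m: −αΔT+βΔS = −(2.6 × 10⁻⁴)(+6.0)+(8.1 × 10⁻⁴)(-2.97) = -4.0 × 10⁻³ → UNSTABLE
The 178–235 m interval has Δρ < 0: lighter water underlies denser water.

178–235 m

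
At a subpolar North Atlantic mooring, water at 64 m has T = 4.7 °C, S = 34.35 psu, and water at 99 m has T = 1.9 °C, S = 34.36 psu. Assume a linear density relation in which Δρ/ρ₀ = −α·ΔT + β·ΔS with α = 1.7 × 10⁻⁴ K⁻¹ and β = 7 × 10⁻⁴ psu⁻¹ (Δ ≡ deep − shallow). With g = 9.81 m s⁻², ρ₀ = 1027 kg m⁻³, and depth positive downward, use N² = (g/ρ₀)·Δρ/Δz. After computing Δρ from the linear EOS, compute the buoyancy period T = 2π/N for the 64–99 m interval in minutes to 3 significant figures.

ΔT = -2.8 K, ΔS = +0.01 psu (deep − shallow).
Δρ/ρ₀ = −αΔT + βΔS = 4.76 × 10⁻⁴ + 7.00 × 10⁻⁶ = 4.83 × 10⁻⁴, so Δρ ≈ 0.4960 kg m⁻³.
N² = (g/ρ₀)·Δρ/Δz = g·(Δρ/ρ₀)/Δz = 9.81 × 4.83 × 10⁻⁴ / 35 = 1.3538 × 10⁻⁴ s⁻².
N = √(1.3538 × 10⁻⁴) = 0.011635 rad s⁻¹ → T = 2π/N = 540.02 s = 9.0003 min ≈ 9.00 min.

9.00 min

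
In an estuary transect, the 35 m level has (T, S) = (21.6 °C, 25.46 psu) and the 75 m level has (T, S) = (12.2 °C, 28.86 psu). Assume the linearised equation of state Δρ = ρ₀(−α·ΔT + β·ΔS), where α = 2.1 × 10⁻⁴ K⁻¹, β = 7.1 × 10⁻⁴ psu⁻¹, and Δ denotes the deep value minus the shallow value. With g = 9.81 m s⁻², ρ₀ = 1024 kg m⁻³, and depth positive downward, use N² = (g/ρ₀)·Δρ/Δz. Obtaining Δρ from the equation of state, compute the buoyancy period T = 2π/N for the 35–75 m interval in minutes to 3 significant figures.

3.19 min

ΔT = -9.4 K, ΔS = +3.40 psu (deep − shallow).
Δρ/ρ₀ = −αΔT + βΔS = 1.974 × 10⁻³ + 2.414 × 10⁻³ = 4.388 × 10⁻³, so Δρ ≈ 4.493 kg m⁻³.
N² = (g/ρ₀)·Δρ/Δz = g·(Δρ/ρ₀)/Δz = 9.81 × 4.388 × 10⁻³ / 40 = 1.0762 × 10⁻³ s⁻².
N = √(1.0762 × 10⁻³) = 0.032805 rad s⁻¹ → T = 2π/N = 191.53 s = 3.1922 min ≈ 3.19 min.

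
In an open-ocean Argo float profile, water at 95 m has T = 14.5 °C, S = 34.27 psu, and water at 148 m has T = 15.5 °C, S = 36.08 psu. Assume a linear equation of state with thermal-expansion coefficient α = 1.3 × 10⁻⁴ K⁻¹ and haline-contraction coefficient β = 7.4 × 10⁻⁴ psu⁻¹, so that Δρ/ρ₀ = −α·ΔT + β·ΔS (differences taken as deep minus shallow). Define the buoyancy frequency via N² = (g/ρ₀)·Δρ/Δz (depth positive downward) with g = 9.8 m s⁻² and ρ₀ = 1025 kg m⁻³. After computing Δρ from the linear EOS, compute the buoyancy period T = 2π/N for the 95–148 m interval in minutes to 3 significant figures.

ΔT = +1.0 K, ΔS = +1.81 psu (deep − shallow).
Δρ/ρ₀ = −αΔT + βΔS = -1.30 × 10⁻⁴ + 1.3394 × 10⁻³ = 1.2094 × 10⁻³, so Δρ ≈ 1.240 kg m⁻³.
N² = (g/ρ₀)·Δρ/Δz = g·(Δρ/ρ₀)/Δz = 9.8 × 1.2094 × 10⁻³ / 53 = 2.2362 × 10⁻⁴ s⁻².
N = √(2.2362 × 10⁻⁴) = 0.014954 rad s⁻¹ → T = 2π/N = 420.17 s = 7.0028 min ≈ 7.00 min.

7.00 min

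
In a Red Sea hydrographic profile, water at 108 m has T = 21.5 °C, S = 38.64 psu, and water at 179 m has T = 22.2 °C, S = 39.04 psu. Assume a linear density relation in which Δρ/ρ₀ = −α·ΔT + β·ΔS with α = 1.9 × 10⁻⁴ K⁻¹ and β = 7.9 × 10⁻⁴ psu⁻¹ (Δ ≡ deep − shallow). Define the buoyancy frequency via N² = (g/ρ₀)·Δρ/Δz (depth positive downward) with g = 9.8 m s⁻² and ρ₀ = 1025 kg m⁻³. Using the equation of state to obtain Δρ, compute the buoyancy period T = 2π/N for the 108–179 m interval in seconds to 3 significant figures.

ΔT = +0.7 K, ΔS = +0.40 psu (deep − shallow).
Δρ/ρ₀ = −αΔT + βΔS = -1.33 × 10⁻⁴ + 3.16 × 10⁻⁴ = 1.83 × 10⁻⁴, so Δρ ≈ 0.1876 kg m⁻³.
N² = (g/ρ₀)·Δρ/Δz = g·(Δρ/ρ₀)/Δz = 9.8 × 1.83 × 10⁻⁴ / 71 = 2.5259 × 10⁻⁵ s⁻².
N = √(2.5259 × 10⁻⁵) = 5.0258 × 10⁻³ rad s⁻¹ → T = 2π/N = 1.2502 × 10³ s ≈ 1.25 × 10³ s.

1.25 × 10³ s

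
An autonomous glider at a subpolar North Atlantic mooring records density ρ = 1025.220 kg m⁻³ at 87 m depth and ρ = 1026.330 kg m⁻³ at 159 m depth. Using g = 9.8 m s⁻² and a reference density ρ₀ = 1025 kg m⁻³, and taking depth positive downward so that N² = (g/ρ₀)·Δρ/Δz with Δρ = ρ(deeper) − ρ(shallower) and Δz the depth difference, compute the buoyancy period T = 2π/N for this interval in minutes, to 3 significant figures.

8.63 min

Δρ = 1026.330 − 1025.220 = 1.110 kg m⁻³ over Δz = 159 − 87 = 72 m.
N² = (9.8/1025) × (1.110/72) = 1.4740 × 10⁻⁴ s⁻².
N = √(1.4740 × 10⁻⁴) = 0.012141 rad s⁻¹, so T = 2π/N = 517.52 s = 8.6253 min ≈ 8.63 min.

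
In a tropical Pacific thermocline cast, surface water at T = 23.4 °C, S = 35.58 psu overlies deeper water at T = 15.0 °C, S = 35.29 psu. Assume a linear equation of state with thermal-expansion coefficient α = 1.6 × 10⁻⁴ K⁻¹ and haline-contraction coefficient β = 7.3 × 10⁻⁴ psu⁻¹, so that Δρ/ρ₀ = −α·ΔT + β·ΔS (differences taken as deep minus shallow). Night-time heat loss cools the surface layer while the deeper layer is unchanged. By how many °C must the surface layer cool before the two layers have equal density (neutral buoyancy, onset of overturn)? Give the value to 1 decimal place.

Neutral buoyancy requires Δρ = 0, i.e. −α(T_deep − T_surf′) + β(S_deep − S_surf) = 0.
T_surf′ = T_deep − (β/α)·ΔS = 15.0 − (7.3 × 10⁻⁴/1.6 × 10⁻⁴)·(-0.29) = 16.323 °C.
Cooling required: 23.4 − (16.323) = 7.077 °C.

7.1 °C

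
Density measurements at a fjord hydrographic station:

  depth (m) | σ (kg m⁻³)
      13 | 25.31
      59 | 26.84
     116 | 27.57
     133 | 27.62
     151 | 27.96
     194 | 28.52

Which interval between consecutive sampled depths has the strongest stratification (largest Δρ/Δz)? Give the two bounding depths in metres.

Compute the density gradient over each adjacent pair:
  13–59 m: Δρ/Δz = 1.53/46 = 0.033 kg m⁻⁴
  59–116 m: Δρ/Δz = 0.73/57 = 0.013 kg m⁻⁴
  116–133 m: Δρ/Δz = 0.05/17 = 2.9 × 10⁻³ kg m⁻⁴
  133–151 m: Δρ/Δz = 0.34/18 = 0.019 kg m⁻⁴
  151–194 m: Δρ/Δz = 0.56/43 = 0.013 kg m⁻⁴
The largest gradient is in the 13–59 m interval — the pycnocline.

13–59 m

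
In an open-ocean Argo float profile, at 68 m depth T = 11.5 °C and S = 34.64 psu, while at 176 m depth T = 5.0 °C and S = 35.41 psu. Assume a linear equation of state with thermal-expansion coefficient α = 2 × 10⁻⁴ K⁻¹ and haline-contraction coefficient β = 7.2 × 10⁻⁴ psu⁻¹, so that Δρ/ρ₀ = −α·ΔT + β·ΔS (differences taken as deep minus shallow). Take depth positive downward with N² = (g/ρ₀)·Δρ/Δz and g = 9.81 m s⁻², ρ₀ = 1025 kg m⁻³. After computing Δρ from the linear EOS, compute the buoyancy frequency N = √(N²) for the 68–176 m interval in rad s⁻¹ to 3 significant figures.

0.0130 rad s⁻¹

ΔT = -6.5 K, ΔS = +0.77 psu (deep − shallow).
Δρ/ρ₀ = −αΔT + βΔS = 1.30 × 10⁻³ + 5.544 × 10⁻⁴ = 1.8544 × 10⁻³, so Δρ ≈ 1.901 kg m⁻³.
N² = (g/ρ₀)·Δρ/Δz = g·(Δρ/ρ₀)/Δz = 9.81 × 1.8544 × 10⁻³ / 108 = 1.6844 × 10⁻⁴ s⁻².
N = √(1.6844 × 10⁻⁴) = 0.012978 rad s⁻¹ ≈ 0.0130 rad s⁻¹.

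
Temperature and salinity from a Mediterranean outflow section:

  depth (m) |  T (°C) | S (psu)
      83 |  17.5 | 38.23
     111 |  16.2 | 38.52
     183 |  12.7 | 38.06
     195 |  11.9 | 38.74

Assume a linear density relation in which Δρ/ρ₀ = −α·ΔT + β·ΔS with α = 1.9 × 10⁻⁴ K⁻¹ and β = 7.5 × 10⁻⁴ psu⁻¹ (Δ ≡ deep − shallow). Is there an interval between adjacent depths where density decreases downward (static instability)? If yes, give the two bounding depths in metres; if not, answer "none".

none

Evaluate Δρ/ρ₀ = −αΔT + βΔS across each adjacent pair:
  83–111 m: −αΔT+βΔS = −(1.9 × 10⁻⁴)(-1.3)+(7.5 × 10⁻⁴)(+0.29) = 4.6 × 10⁻⁴ → stable
  111–183 m: −αΔT+βΔS = −(1.9 × 10⁻⁴)(-3.5)+(7.5 × 10⁻⁴)(-0.46) = 3.2 × 10⁻⁴ → stable
  183–195 m: −αΔT+βΔS = −(1.9 × 10⁻⁴)(-0.8)+(7.5 × 10⁻⁴)(+0.68) = 6.6 × 10⁻⁴ → stable
Every interval has Δρ > 0: the column is stably stratified throughout.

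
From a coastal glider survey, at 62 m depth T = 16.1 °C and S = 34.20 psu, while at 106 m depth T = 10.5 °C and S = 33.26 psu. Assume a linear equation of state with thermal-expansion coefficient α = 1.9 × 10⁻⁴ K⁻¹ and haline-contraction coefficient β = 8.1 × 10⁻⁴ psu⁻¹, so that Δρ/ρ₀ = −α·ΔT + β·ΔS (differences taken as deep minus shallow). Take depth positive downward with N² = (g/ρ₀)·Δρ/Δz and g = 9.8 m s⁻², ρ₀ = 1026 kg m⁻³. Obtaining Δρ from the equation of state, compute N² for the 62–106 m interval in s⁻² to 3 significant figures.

6.74 × 10⁻⁵ s⁻²

ΔT = -5.6 K, ΔS = -0.94 psu (deep − shallow).
Δρ/ρ₀ = −αΔT + βΔS = 1.064 × 10⁻³ − 7.614 × 10⁻⁴ = 3.026 × 10⁻⁴, so Δρ ≈ 0.3105 kg m⁻³.
N² = (g/ρ₀)·Δρ/Δz = g·(Δρ/ρ₀)/Δz = 9.8 × 3.026 × 10⁻⁴ / 44 = 6.7397 × 10⁻⁵ s⁻² ≈ 6.74 × 10⁻⁵ s⁻².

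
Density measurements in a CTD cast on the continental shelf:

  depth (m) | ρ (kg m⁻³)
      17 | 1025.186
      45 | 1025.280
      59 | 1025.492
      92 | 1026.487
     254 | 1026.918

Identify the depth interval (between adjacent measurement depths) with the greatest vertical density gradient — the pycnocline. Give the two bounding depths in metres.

Compute the density gradient over each adjacent pair:
  17–45 m: Δρ/Δz = 0.094/28 = 3.4 × 10⁻³ kg m⁻⁴
  45–59 m: Δρ/Δz = 0.212/14 = 0.015 kg m⁻⁴
  59–92 m: Δρ/Δz = 0.995/33 = 0.030 kg m⁻⁴
  92–254 m: Δρ/Δz = 0.431/162 = 2.7 × 10⁻³ kg m⁻⁴
The largest gradient is in the 59–92 m interval — the pycnocline.

59–92 m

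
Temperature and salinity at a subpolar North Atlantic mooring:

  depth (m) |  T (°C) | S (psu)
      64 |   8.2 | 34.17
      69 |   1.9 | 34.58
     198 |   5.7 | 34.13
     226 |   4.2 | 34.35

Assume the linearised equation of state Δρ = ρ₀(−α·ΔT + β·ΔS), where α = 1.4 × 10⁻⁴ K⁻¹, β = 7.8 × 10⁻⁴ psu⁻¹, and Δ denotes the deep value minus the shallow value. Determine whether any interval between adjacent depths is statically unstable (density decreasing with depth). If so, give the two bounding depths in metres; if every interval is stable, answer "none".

69–198 m

Evaluate Δρ/ρ₀ = −αΔT + βΔS across each adjacent pair:
  64–69 m: −αΔT+βΔS = −(1.4 × 10⁻⁴)(-6.3)+(7.8 × 10⁻⁴)(+0.41) = 1.2 × 10⁻³ → stable
  69–198 m: −αΔT+βΔS = −(1.4 × 10⁻⁴)(+3.8)+(7.8 × 10⁻⁴)(-0.45) = -8.8 × 10⁻⁴ → UNSTABLE
  198–226 m: −αΔT+βΔS = −(1.4 × 10⁻⁴)(-1.5)+(7.8 × 10⁻⁴)(+0.22) = 3.8 × 10⁻⁴ → stable
The 69–198 m interval has Δρ < 0: lighter water underlies denser water.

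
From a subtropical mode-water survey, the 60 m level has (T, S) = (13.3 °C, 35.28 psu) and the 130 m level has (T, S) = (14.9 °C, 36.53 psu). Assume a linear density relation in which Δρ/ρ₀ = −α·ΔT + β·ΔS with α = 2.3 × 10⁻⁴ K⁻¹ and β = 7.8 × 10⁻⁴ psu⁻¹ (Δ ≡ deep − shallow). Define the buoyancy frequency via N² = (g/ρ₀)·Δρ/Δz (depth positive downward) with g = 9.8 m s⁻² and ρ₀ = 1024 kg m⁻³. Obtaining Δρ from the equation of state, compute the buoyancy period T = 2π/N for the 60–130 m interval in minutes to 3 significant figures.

ΔT = +1.6 K, ΔS = +1.25 psu (deep − shallow).
Δρ/ρ₀ = −αΔT + βΔS = -3.68 × 10⁻⁴ + 9.75 × 10⁻⁴ = 6.07 × 10⁻⁴, so Δρ ≈ 0.6216 kg m⁻³.
N² = (g/ρ₀)·Δρ/Δz = g·(Δρ/ρ₀)/Δz = 9.8 × 6.07 × 10⁻⁴ / 70 = 8.4980 × 10⁻⁵ s⁻².
N = √(8.4980 × 10⁻⁵) = 9.2185 × 10⁻³ rad s⁻¹ → T = 2π/N = 681.58 s = 11.360 min ≈ 11.4 min.

11.4 min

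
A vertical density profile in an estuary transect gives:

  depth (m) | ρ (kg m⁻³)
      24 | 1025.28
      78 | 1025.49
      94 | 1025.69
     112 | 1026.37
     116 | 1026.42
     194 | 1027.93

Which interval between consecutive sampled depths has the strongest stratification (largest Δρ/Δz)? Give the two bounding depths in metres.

Compute the density gradient over each adjacent pair:
  24–78 m: Δρ/Δz = 0.21/54 = 3.9 × 10⁻³ kg m⁻⁴
  78–94 m: Δρ/Δz = 0.20/16 = 0.013 kg m⁻⁴
  94–112 m: Δρ/Δz = 0.68/18 = 0.038 kg m⁻⁴
  112–116 m: Δρ/Δz = 0.05/4 = 0.013 kg m⁻⁴
  116–194 m: Δρ/Δz = 1.51/78 = 0.019 kg m⁻⁴
The largest gradient is in the 94–112 m interval — the pycnocline.

94–112 m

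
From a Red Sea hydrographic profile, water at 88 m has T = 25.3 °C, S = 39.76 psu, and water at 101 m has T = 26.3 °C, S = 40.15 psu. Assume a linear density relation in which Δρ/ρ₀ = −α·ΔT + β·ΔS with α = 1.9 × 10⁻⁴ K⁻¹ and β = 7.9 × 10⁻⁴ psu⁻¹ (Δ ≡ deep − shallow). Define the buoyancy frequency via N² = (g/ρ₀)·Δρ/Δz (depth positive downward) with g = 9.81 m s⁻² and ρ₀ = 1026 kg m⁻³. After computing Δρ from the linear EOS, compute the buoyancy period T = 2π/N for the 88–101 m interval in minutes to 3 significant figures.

ΔT = +1.0 K, ΔS = +0.39 psu (deep − shallow).
Δρ/ρ₀ = −αΔT + βΔS = -1.90 × 10⁻⁴ + 3.081 × 10⁻⁴ = 1.181 × 10⁻⁴, so Δρ ≈ 0.1212 kg m⁻³.
N² = (g/ρ₀)·Δρ/Δz = g·(Δρ/ρ₀)/Δz = 9.81 × 1.181 × 10⁻⁴ / 13 = 8.9120 × 10⁻⁵ s⁻².
N = √(8.9120 × 10⁻⁵) = 9.4403 × 10⁻³ rad s⁻¹ → T = 2π/N = 665.57 s = 11.093 min ≈ 11.1 min.

11.1 min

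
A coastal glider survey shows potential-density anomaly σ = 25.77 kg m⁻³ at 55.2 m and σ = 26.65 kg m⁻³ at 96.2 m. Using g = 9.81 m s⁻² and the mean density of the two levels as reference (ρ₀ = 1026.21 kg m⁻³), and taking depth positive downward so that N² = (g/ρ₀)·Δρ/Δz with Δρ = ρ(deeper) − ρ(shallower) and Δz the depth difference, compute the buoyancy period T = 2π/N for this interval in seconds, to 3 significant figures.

Δρ = 1026.65 − 1025.77 = 0.88 kg m⁻³ over Δz = 96.2 − 55.2 = 41 m.
N² = (9.81/1026.21) × (0.88/41) = 2.0518 × 10⁻⁴ s⁻².
N = √(2.0518 × 10⁻⁴) = 0.014324 rad s⁻¹, so T = 2π/N = 438.65 s ≈ 439 s.

439 s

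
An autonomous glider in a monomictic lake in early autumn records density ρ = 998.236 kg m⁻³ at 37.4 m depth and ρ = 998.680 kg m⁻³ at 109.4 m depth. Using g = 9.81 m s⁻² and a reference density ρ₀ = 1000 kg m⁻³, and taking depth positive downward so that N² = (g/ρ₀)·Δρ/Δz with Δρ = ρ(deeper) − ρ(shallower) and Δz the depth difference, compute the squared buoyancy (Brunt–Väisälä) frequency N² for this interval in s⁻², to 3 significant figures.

6.05 × 10⁻⁵ s⁻²

Δρ = 998.680 − 998.236 = 0.444 kg m⁻³ over Δz = 109.4 − 37.4 = 72 m.
N² = (9.81/1000) × (0.444/72) = 6.0495 × 10⁻⁵ s⁻² ≈ 6.05 × 10⁻⁵ s⁻².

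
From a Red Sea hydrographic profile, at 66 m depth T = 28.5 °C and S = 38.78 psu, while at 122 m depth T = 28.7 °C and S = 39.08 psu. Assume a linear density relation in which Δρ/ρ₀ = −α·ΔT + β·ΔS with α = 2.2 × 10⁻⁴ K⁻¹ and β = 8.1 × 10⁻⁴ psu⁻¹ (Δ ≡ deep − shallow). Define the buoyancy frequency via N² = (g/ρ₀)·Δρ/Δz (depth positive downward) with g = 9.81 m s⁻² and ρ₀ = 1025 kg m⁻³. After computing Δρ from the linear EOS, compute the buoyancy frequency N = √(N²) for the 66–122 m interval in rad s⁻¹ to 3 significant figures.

5.90 × 10⁻³ rad s⁻¹

ΔT = +0.2 K, ΔS = +0.30 psu (deep − shallow).
Δρ/ρ₀ = −αΔT + βΔS = -4.40 × 10⁻⁵ + 2.43 × 10⁻⁴ = 1.99 × 10⁻⁴, so Δρ ≈ 0.2040 kg m⁻³.
N² = (g/ρ₀)·Δρ/Δz = g·(Δρ/ρ₀)/Δz = 9.81 × 1.99 × 10⁻⁴ / 56 = 3.4861 × 10⁻⁵ s⁻².
N = √(3.4861 × 10⁻⁵) = 5.9043 × 10⁻³ rad s⁻¹ ≈ 5.90 × 10⁻³ rad s⁻¹.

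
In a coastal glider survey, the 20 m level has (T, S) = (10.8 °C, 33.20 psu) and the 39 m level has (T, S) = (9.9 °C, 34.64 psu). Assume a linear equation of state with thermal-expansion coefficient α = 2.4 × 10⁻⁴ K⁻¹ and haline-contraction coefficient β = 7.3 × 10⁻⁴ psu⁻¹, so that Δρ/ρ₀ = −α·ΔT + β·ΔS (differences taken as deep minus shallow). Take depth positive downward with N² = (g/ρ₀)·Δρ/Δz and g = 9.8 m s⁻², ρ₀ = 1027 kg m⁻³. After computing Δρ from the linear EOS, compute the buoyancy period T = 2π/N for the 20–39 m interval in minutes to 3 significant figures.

4.10 min

ΔT = -0.9 K, ΔS = +1.44 psu (deep − shallow).
Δρ/ρ₀ = −αΔT + βΔS = 2.16 × 10⁻⁴ + 1.0512 × 10⁻³ = 1.2672 × 10⁻³, so Δρ ≈ 1.301 kg m⁻³.
N² = (g/ρ₀)·Δρ/Δz = g·(Δρ/ρ₀)/Δz = 9.8 × 1.2672 × 10⁻³ / 19 = 6.5361 × 10⁻⁴ s⁻².
N = √(6.5361 × 10⁻⁴) = 0.025566 rad s⁻¹ → T = 2π/N = 245.76 s = 4.0960 min ≈ 4.10 min.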